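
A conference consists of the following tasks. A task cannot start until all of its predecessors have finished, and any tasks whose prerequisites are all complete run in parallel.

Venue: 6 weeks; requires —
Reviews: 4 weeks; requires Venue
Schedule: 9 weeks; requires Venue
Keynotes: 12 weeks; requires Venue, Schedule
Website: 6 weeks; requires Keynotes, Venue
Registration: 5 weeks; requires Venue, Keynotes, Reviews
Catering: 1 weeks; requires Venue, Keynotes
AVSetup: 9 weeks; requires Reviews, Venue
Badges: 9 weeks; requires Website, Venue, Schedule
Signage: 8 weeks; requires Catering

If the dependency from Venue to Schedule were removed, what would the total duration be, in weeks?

36

With the dependency in place, Venue→Schedule→Keynotes→Website→Badges = 6+9+12+6+9 = 42 sets the finish at 42 weeks.
Without Venue→Schedule, Schedule's earliest start moves from 6 to 0.
After: Schedule→Keynotes→Website→Badges = 9+12+6+9 = 36 → 36 weeks.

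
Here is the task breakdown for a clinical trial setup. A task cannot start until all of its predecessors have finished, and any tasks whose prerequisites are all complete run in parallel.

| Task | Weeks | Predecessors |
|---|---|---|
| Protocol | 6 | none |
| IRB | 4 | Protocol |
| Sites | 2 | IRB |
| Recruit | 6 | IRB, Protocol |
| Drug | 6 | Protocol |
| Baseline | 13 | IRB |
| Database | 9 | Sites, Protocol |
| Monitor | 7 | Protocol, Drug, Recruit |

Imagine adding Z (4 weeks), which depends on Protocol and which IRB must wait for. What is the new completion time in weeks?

27

Originally the job takes 23 weeks.
With Z inserted, IRB now waits for max(Protocol, Z).
New critical path: Protocol→Z→IRB→Recruit→Monitor = 6+4+4+6+7 = 27 ⇒ 27 weeks.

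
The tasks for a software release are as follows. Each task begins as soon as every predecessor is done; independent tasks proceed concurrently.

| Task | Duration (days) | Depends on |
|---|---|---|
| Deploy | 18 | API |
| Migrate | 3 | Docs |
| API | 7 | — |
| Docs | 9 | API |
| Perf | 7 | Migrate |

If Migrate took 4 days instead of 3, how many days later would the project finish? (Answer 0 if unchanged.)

1

Actual critical path: API→Docs→Migrate→Perf = 7+9+3+7 = 26 ⇒ 26 days.
Migrate lies on that path, so at 4 days the path becomes 27 days.
That remains the longest chain; total 27 days.
Change in finish: 27 − 26 = +1 days.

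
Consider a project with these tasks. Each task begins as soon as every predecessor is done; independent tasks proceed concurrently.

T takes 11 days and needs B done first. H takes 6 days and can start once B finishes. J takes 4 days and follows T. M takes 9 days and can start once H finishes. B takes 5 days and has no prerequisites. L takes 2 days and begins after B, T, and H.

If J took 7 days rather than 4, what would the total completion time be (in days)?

Actual critical path: B→T→J = 5+11+4 = 20 ⇒ 20 days.
J lies on that path, so at 7 days the path becomes 23 days.
The critical path is still B→T→J; finish is now 23 days.

23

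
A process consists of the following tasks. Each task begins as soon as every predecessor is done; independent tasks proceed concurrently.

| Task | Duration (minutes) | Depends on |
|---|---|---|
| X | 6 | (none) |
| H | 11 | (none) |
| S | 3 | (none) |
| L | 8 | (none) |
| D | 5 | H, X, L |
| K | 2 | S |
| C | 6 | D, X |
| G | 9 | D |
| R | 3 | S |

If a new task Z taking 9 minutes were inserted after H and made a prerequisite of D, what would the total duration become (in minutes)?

34

Originally the project takes 25 minutes.
With Z inserted, D now waits for max(H, X, L, Z).
New critical path: H→Z→D→G = 11+9+5+9 = 34 ⇒ 34 minutes.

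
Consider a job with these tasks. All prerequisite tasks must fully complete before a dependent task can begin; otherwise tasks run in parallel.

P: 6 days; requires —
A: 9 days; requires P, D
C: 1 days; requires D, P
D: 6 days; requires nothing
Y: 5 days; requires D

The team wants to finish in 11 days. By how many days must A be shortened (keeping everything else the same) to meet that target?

4

Current finish: 15 days; target: 11.
A is on every critical path, so each day cut from A cuts the finish by one (this holds down to a finish of 11).
Need 15 − 11 = 4 days off A → A becomes 5 days, finish becomes 11.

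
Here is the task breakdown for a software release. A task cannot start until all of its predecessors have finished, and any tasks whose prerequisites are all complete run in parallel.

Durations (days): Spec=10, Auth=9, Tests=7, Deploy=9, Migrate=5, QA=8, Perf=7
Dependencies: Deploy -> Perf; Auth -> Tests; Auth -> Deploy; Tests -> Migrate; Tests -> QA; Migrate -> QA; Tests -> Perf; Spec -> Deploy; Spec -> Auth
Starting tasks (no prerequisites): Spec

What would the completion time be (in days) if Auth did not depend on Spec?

29

Original critical path: Spec→Auth→Tests→Migrate→QA = 10+9+7+5+8 = 39 ⇒ 39 days.
Without Spec→Auth, Auth's earliest start moves from 10 to 0.
The longest chain is now Auth→Tests→Migrate→QA = 9+7+5+8 = 29, so the plan takes 29 days.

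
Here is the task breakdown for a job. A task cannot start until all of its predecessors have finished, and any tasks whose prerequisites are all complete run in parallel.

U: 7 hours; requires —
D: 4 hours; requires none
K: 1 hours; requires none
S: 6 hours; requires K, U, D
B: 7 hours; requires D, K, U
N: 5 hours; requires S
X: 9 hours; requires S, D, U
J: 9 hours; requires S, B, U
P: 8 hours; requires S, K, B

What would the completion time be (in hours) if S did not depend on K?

Original critical path: U→B→J = 7+7+9 = 23 ⇒ 23 hours.
Dropping K→S doesn't change S's earliest start (7); another predecessor still binds.
After: U→B→J = 7+7+9 = 23 → 23 hours.

23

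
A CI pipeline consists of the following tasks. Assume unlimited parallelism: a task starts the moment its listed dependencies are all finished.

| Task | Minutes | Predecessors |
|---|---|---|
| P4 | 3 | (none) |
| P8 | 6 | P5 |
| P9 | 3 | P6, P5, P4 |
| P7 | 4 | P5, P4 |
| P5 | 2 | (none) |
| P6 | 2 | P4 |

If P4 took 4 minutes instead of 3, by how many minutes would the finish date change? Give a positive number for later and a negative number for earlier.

Critical path before the change: P4→P6→P9 = 3+2+3 = 8 giving 8 minutes.
Since P4 is critical, the +1 change carries straight to that chain (now 9 minutes).
That remains the longest chain; total 9 minutes.
Change in finish: 9 − 8 = +1 minutes.

1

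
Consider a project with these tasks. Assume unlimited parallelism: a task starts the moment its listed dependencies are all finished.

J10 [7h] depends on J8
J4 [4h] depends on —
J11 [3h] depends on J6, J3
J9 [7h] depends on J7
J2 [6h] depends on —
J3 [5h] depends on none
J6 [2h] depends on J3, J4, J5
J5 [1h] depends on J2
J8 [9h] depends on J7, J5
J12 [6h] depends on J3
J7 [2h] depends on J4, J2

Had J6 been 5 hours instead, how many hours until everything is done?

The binding path is J2→J7→J8→J10 = 6+2+9+7 = 24; finish at 24 hours.
The longest path through J6 is only 12 hours, so J6 has float 12.
The critical path is still J2→J7→J8→J10; finish is now 24 hours.

24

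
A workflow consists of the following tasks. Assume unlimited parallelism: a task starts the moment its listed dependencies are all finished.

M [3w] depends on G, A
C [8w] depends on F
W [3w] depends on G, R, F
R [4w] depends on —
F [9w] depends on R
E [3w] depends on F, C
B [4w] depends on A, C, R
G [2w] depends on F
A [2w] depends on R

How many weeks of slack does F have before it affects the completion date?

R→F→C→B = 4+9+8+4 = 25 sets the makespan at 25 weeks.
The longest chain containing F totals 25 weeks.
Slack of F = 4 − 4 = 0 weeks.

0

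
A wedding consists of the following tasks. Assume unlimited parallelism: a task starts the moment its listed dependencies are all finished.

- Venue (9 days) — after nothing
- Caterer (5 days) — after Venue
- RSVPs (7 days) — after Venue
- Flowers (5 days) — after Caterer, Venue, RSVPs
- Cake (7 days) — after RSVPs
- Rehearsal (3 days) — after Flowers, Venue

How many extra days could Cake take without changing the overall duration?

1

Venue→RSVPs→Flowers→Rehearsal = 9+7+5+3 = 24 sets the makespan at 24 days.
Longest path through Cake: 23 days (earliest finish 23, latest finish 24).
Float = 24 − 23 = 1.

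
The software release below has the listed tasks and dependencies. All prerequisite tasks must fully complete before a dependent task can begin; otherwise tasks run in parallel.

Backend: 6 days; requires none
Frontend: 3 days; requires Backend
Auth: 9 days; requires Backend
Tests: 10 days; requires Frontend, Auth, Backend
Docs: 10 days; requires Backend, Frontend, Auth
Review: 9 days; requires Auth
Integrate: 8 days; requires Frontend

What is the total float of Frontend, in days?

6

Backend→Auth→Tests = 6+9+10 = 25 sets the makespan at 25 days.
Longest path through Frontend: 19 days (earliest finish 9, latest finish 15).
So Frontend can slip 15 − 9 = 6 days.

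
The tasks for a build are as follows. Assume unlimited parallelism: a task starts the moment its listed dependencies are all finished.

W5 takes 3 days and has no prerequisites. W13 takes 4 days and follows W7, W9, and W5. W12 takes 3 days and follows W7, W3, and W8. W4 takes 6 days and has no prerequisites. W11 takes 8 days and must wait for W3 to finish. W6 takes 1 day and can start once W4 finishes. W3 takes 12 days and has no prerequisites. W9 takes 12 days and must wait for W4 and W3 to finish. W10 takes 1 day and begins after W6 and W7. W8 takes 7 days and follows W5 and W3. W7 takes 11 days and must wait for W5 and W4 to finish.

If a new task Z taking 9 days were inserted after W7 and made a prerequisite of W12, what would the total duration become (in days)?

Originally the job takes 28 days.
With Z inserted, W12 now waits for max(W7, W3, W8, Z).
New critical path: W4→W7→Z→W12 = 6+11+9+3 = 29 ⇒ 29 days.

29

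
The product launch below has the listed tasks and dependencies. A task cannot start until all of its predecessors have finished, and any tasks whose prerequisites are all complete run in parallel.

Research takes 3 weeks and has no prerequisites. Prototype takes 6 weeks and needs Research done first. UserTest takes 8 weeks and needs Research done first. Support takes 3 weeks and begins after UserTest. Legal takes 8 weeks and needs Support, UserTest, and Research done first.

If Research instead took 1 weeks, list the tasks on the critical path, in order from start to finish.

Research, UserTest, Support, Legal

Critical path before the change: Research→UserTest→Support→Legal = 3+8+3+8 = 22 giving 22 weeks.
Since Research is critical, the -2 change carries straight to that chain (now 20 weeks).
No other chain overtakes it, so the finish is 20 weeks.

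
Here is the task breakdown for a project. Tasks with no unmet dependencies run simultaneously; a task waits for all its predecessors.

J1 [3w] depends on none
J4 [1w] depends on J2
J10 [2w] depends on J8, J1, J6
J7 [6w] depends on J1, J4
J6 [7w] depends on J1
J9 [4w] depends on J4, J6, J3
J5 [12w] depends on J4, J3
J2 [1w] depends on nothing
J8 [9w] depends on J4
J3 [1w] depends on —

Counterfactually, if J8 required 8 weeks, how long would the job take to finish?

Baseline: J1→J6→J9 = 3+7+4 = 14 → 14 weeks.
The longest path through J8 is only 13 weeks, so J8 has float 1.
The critical path is still J1→J6→J9; finish is now 14 weeks.

14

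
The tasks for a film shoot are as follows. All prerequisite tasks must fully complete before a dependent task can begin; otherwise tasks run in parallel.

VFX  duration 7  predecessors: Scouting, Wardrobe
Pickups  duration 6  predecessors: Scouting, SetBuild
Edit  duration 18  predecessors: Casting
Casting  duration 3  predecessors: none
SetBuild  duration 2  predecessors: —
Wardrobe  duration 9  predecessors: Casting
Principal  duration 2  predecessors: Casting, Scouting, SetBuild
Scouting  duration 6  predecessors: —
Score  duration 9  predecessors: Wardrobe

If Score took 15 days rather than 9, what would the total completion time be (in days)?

27

Baseline: Casting→Wardrobe→Score = 3+9+9 = 21 → 21 days.
Score lies on that path, so at 15 days the path becomes 27 days.
The critical path is still Casting→Wardrobe→Score; finish is now 27 days.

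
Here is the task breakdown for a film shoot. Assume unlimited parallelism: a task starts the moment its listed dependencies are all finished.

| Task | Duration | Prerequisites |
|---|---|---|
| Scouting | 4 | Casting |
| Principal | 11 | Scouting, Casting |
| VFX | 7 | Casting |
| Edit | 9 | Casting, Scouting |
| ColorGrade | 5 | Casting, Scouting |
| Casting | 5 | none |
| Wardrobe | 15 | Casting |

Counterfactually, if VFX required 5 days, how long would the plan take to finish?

20

Baseline: Casting→Scouting→Principal = 5+4+11 = 20 → 20 days.
VFX has 8 days of float (longest path through it is 12).
No other chain overtakes it, so the finish is 20 days.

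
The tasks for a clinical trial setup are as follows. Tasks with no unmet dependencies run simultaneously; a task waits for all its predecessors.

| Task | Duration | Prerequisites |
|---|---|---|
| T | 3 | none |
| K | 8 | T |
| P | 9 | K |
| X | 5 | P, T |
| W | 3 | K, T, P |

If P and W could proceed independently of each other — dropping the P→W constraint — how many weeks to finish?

Before: longest chain T→K→P→X = 3+8+9+5 = 25, finish 25.
Without P→W, W's earliest start moves from 20 to 11.
The longest chain is now T→K→P→X = 3+8+9+5 = 25, so the clinical trial setup takes 25 weeks.

25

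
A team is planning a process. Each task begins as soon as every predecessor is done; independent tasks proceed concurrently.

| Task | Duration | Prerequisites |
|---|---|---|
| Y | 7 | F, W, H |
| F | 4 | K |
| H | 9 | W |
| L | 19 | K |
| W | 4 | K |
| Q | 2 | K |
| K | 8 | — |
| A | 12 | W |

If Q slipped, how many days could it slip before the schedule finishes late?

K→W→H→Y = 8+4+9+7 = 28 sets the makespan at 28 days.
Longest path through Q: 10 days (earliest finish 10, latest finish 28).
So Q can slip 28 − 10 = 18 days.

18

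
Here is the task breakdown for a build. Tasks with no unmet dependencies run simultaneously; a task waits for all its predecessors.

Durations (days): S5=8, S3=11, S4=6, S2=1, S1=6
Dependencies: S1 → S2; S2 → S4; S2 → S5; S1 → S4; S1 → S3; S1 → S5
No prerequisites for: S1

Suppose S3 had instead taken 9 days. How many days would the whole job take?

Actual critical path: S1→S3 = 6+11 = 17 ⇒ 17 days.
S3 is on the critical path; changing it to 9 makes that path 15 days.
Now S1→S2→S5 = 6+1+8 = 15 is longest, so the finish becomes 15 days.

15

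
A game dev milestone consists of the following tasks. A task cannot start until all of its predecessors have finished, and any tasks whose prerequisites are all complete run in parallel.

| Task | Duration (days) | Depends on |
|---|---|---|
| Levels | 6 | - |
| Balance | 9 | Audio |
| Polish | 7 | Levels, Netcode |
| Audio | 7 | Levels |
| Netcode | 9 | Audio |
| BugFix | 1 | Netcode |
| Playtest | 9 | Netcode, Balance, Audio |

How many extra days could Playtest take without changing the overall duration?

The longest chain is Levels→Audio→Netcode→Playtest = 6+7+9+9 = 31; overall finish 31 days.
The longest chain containing Playtest totals 31 days.
Float = 31 − 31 = 0.

0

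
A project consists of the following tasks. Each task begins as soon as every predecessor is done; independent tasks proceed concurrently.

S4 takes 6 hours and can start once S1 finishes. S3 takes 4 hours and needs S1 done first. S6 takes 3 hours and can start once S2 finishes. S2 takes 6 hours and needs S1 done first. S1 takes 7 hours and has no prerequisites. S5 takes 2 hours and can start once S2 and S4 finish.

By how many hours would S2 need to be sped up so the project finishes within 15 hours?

Current finish: 16 hours; target: 15.
S2 is on every critical path, so each hour cut from S2 cuts the finish by one (this holds down to a finish of 15).
Need 16 − 15 = 1 hour off S2 → S2 becomes 5 hours, finish becomes 15.

1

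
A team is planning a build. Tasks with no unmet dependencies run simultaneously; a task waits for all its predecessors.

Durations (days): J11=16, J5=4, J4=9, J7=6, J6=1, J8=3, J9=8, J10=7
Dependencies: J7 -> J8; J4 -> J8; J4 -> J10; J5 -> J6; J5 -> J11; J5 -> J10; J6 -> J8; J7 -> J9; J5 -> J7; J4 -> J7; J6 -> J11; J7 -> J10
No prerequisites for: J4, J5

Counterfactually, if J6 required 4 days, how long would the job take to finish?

24

The binding path is J4→J7→J9 = 9+6+8 = 23; finish at 23 days.
The longest path through J6 is only 21 days, so J6 has float 2.
New critical path: J5→J6→J11 = 4+4+16 = 24 ⇒ 24 days.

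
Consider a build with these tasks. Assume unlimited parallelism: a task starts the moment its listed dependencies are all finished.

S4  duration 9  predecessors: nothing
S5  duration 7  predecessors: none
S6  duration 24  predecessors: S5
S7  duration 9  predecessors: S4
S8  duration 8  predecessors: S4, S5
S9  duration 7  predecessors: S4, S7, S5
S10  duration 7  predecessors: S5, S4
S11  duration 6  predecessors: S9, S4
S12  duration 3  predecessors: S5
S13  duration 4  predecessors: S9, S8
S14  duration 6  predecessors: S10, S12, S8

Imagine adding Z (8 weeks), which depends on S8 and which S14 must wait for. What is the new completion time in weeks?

31

Originally the build takes 31 weeks.
With Z inserted, S14 now waits for max(S10, S12, S8, Z).
New critical path: S4→S7→S9→S11 = 9+9+7+6 = 31 ⇒ 31 weeks.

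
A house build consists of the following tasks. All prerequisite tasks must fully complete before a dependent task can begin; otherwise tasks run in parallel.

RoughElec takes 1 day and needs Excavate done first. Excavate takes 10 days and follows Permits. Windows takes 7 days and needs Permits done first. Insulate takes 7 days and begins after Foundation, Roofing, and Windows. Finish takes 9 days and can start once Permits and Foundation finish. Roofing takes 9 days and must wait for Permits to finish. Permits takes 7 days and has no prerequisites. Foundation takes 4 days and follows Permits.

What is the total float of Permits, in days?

Critical path: Permits→Roofing→Insulate = 7+9+7 = 23, so the finish is 23 days.
The longest chain containing Permits totals 23 days.
Float = 23 − 23 = 0.

0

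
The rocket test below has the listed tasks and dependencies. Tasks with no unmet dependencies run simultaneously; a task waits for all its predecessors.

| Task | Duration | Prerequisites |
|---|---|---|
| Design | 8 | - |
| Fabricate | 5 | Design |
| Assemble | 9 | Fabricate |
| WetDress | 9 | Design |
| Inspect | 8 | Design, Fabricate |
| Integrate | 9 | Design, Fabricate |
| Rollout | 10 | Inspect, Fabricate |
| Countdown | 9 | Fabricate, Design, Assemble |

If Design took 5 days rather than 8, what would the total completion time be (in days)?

Actual critical path: Design→Fabricate→Assemble→Countdown = 8+5+9+9 = 31 ⇒ 31 days.
Design is on the critical path; changing it to 5 makes that path 28 days.
That remains the longest chain; total 28 days.

28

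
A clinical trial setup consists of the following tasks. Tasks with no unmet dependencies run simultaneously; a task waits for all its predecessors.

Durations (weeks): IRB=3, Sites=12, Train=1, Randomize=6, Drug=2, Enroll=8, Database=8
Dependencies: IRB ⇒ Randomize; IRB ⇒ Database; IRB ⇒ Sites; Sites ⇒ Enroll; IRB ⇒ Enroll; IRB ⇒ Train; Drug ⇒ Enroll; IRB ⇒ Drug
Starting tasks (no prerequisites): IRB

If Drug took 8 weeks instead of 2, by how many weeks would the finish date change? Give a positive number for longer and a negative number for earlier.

Actual critical path: IRB→Sites→Enroll = 3+12+8 = 23 ⇒ 23 weeks.
The longest path through Drug is only 13 weeks, so Drug has float 10.
No other chain overtakes it, so the finish is 23 weeks.
Change in finish: 23 − 23 = +0 weeks.

0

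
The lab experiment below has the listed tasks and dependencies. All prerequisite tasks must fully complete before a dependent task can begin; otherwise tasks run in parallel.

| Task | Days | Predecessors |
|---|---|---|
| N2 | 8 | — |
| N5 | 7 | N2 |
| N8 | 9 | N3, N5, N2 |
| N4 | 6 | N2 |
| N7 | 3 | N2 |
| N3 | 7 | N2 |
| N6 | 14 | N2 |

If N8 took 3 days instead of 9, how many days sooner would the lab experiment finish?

As given, the longest chain is N2→N3→N8 = 8+7+9 = 24, so the finish is 24 days.
N8 lies on that path, so at 3 days the path becomes 18 days.
The binding chain switches to N2→N6 = 8+14 = 22; finish 22 days.
Change in finish: 22 − 24 = -2 days.

2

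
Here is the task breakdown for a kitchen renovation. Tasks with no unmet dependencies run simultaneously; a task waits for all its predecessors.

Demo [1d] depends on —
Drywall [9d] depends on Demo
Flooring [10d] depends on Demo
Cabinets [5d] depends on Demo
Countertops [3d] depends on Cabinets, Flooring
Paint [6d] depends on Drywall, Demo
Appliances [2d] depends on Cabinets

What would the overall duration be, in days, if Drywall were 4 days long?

14

Baseline: Demo→Drywall→Paint = 1+9+6 = 16 → 16 days.
Since Drywall is critical, the -5 change carries straight to that chain (now 11 days).
The binding chain switches to Demo→Flooring→Countertops = 1+10+3 = 14; finish 14 days.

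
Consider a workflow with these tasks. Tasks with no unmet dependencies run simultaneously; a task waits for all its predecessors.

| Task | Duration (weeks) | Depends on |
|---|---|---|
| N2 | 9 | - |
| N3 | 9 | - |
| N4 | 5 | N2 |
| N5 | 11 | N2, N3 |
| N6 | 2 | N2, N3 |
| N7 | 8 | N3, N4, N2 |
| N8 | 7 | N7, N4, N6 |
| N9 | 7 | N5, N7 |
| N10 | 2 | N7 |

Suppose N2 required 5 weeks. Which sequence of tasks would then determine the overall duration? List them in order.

Baseline: N2→N4→N7→N8 = 9+5+8+7 = 29 → 29 weeks.
Since N2 is critical, the -4 change carries straight to that chain (now 25 weeks).
Now N3→N5→N9 = 9+11+7 = 27 is longest, so the finish becomes 27 weeks.

N3, N5, N9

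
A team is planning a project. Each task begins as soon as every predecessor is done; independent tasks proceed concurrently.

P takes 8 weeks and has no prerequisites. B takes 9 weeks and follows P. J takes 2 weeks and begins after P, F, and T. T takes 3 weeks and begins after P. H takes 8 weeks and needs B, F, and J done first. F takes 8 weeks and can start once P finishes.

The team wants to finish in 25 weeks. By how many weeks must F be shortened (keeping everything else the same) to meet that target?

Current finish: 26 weeks; target: 25.
F is on every critical path, so each week cut from F cuts the finish by one (this holds down to a finish of 25).
Need 26 − 25 = 1 week off F → F becomes 7 weeks, finish becomes 25.

1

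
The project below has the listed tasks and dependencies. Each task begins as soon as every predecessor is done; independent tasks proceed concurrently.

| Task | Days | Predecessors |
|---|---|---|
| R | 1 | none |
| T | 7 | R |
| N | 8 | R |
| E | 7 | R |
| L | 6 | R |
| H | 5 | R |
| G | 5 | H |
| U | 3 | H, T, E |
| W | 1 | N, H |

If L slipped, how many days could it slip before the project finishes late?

Critical path: R→T→U = 1+7+3 = 11, so the finish is 11 days.
Longest path through L: 7 days (earliest finish 7, latest finish 11).
Slack of L = 5 − 1 = 4 days.

4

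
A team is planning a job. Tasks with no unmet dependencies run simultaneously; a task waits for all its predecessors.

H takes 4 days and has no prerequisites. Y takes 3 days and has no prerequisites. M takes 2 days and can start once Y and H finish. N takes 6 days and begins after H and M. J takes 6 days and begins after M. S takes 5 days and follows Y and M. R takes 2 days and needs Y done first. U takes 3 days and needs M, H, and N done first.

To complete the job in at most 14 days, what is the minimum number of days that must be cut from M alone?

Current finish: 15 days; target: 14.
M is on every critical path, so each day cut from M cuts the finish by one (this holds down to a finish of 14).
Need 15 − 14 = 1 day off M → M becomes 1 day, finish becomes 14.

1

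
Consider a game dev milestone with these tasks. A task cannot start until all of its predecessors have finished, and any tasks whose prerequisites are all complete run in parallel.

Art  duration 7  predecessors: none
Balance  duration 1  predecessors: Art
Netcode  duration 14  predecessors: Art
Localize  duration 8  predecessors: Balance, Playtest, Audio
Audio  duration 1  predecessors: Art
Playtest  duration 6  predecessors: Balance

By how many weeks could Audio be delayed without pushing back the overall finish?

Art→Balance→Playtest→Localize = 7+1+6+8 = 22 sets the makespan at 22 weeks.
Audio finishes as early as 8 and must finish by 14.
Slack of Audio = 13 − 7 = 6 weeks.

6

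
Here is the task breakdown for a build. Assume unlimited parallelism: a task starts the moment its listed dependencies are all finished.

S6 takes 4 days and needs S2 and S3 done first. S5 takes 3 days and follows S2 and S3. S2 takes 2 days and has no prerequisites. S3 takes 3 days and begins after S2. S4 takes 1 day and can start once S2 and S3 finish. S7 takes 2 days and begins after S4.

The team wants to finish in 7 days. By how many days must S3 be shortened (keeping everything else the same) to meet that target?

Current finish: 9 days; target: 7.
S3 is on every critical path, so each day cut from S3 cuts the finish by one (this holds down to a finish of 7).
Need 9 − 7 = 2 days off S3 → S3 becomes 1 day, finish becomes 7.

2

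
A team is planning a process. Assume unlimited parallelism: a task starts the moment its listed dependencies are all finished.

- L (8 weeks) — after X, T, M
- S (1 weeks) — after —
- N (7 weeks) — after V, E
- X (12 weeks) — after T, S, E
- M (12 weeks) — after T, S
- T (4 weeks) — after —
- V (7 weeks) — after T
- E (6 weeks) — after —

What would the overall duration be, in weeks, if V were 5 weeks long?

Critical path before the change: E→X→L = 6+12+8 = 26 giving 26 weeks.
V is off the critical path — its longest chain is 18 weeks, giving 8 of slack.
No other chain overtakes it, so the finish is 26 weeks.

26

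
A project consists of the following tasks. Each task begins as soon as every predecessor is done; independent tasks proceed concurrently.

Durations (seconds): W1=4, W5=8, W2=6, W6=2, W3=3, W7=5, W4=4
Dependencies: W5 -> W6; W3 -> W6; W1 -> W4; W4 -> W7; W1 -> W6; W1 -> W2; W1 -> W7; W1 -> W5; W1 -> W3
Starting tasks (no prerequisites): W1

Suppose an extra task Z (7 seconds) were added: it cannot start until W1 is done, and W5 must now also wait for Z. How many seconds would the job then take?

21

Originally the job takes 14 seconds.
With Z inserted, W5 now waits for max(W1, Z).
New critical path: W1→Z→W5→W6 = 4+7+8+2 = 21 ⇒ 21 seconds.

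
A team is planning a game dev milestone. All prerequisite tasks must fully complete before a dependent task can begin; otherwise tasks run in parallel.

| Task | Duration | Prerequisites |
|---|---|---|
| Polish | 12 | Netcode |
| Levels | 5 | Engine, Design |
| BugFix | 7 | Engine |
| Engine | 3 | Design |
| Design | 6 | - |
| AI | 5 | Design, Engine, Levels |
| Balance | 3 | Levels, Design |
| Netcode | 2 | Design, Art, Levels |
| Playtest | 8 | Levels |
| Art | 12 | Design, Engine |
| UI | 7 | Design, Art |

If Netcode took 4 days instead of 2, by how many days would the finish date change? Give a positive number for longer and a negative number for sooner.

2

As given, the longest chain is Design→Engine→Art→Netcode→Polish = 6+3+12+2+12 = 35, so the finish is 35 days.
Since Netcode is critical, the +2 change carries straight to that chain (now 37 days).
The critical path is still Design→Engine→Art→Netcode→Polish; finish is now 37 days.
Change in finish: 37 − 35 = +2 days.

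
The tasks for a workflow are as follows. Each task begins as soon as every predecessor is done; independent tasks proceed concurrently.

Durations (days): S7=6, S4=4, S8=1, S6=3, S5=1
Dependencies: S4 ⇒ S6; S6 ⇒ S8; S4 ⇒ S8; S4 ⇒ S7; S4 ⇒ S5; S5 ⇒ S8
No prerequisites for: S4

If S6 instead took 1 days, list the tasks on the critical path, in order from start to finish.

Critical path before the change: S4→S7 = 4+6 = 10 giving 10 days.
S6 is off the critical path — its longest chain is 8 days, giving 2 of slack.
That remains the longest chain; total 10 days.

S4, S7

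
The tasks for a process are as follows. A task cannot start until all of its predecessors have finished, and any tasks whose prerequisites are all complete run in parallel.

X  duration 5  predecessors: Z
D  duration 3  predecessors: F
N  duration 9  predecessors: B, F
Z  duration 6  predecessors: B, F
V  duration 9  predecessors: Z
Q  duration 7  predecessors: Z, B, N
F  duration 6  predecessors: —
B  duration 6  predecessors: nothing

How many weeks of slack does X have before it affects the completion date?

Critical path: B→N→Q = 6+9+7 = 22, so the finish is 22 weeks.
The longest chain containing X totals 17 weeks.
Float = 22 − 17 = 5.

5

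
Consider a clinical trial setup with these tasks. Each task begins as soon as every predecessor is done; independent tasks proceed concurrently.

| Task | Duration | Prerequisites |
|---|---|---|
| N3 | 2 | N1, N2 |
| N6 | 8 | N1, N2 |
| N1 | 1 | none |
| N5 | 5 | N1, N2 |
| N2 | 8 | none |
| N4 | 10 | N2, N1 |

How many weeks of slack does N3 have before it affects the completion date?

Critical path: N2→N4 = 8+10 = 18, so the finish is 18 weeks.
N3 finishes as early as 10 and must finish by 18.
So N3 can slip 18 − 10 = 8 weeks.

8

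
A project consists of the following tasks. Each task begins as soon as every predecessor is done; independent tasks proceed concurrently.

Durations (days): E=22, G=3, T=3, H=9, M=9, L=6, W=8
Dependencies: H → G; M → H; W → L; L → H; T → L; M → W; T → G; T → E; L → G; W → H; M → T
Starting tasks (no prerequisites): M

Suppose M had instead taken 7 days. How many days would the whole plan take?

The binding path is M→W→L→H→G = 9+8+6+9+3 = 35; finish at 35 days.
M lies on that path, so at 7 days the path becomes 33 days.
The critical path is still M→W→L→H→G; finish is now 33 days.

33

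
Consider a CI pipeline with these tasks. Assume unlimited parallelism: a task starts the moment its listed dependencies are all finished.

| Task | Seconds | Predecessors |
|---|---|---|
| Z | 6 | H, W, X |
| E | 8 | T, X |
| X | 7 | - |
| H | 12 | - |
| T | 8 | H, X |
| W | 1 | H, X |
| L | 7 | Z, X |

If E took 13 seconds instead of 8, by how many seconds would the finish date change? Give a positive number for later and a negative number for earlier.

Actual critical path: H→T→E = 12+8+8 = 28 ⇒ 28 seconds.
E lies on that path, so at 13 seconds the path becomes 33 seconds.
That remains the longest chain; total 33 seconds.
Change in finish: 33 − 28 = +5 seconds.

5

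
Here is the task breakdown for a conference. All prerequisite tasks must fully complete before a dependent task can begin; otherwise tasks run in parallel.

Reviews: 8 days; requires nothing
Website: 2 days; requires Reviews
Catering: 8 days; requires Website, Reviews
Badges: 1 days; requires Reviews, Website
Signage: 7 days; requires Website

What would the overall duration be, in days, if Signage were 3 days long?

Actual critical path: Reviews→Website→Catering = 8+2+8 = 18 ⇒ 18 days.
The longest path through Signage is only 17 days, so Signage has float 1.
The critical path is still Reviews→Website→Catering; finish is now 18 days.

18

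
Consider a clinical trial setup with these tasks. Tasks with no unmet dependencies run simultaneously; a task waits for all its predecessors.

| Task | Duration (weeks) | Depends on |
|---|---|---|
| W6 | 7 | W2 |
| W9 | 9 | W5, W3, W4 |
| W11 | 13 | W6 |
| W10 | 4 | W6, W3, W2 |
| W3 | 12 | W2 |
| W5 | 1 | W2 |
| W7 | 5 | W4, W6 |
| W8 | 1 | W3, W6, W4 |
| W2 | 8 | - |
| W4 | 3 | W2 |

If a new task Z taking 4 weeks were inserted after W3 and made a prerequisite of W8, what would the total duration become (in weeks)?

Originally the plan takes 29 weeks.
With Z inserted, W8 now waits for max(W3, W6, W4, Z).
New critical path: W2→W3→W9 = 8+12+9 = 29 ⇒ 29 weeks.

29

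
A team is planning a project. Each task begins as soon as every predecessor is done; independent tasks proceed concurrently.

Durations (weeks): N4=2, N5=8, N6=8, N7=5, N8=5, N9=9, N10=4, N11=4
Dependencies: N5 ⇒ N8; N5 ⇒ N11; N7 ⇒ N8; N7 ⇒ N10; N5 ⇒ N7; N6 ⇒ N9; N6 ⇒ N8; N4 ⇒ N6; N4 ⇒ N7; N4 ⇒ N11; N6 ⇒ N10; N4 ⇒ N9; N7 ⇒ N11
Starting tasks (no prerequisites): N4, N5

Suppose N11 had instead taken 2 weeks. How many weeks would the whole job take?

19

The binding path is N4→N6→N9 = 2+8+9 = 19; finish at 19 weeks.
N11 is off the critical path — its longest chain is 17 weeks, giving 2 of slack.
No other chain overtakes it, so the finish is 19 weeks.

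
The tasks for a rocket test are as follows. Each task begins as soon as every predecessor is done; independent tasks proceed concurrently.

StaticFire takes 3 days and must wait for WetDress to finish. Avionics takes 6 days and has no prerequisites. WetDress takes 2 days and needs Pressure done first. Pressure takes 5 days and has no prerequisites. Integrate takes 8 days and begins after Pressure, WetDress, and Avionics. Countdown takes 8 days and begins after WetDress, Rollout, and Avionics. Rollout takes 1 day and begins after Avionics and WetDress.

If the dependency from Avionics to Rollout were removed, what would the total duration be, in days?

Before: longest chain Pressure→WetDress→Rollout→Countdown = 5+2+1+8 = 16, finish 16.
Dropping Avionics→Rollout doesn't change Rollout's earliest start (7); another predecessor still binds.
After: Pressure→WetDress→Rollout→Countdown = 5+2+1+8 = 16 → 16 days.

16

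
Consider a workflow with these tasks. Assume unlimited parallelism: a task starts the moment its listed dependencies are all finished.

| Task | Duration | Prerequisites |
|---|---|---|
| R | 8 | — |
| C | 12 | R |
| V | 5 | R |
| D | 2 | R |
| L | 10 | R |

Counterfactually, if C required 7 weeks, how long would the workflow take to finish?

18

Critical path before the change: R→C = 8+12 = 20 giving 20 weeks.
C is on the critical path; changing it to 7 makes that path 15 weeks.
The binding chain switches to R→L = 8+10 = 18; finish 18 weeks.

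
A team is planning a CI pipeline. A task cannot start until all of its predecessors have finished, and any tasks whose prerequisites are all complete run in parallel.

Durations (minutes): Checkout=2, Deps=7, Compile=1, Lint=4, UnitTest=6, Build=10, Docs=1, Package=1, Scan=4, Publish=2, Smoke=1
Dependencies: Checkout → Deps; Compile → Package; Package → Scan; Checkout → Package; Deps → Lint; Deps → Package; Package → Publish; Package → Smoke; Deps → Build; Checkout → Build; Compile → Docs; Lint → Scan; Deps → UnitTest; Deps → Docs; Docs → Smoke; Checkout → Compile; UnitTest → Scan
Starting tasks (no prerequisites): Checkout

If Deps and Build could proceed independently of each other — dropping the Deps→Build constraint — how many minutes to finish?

With the dependency in place, Checkout→Deps→UnitTest→Scan = 2+7+6+4 = 19 sets the finish at 19 minutes.
Without Deps→Build, Build's earliest start moves from 9 to 2.
The longest chain is now Checkout→Deps→UnitTest→Scan = 2+7+6+4 = 19, so the plan takes 19 minutes.

19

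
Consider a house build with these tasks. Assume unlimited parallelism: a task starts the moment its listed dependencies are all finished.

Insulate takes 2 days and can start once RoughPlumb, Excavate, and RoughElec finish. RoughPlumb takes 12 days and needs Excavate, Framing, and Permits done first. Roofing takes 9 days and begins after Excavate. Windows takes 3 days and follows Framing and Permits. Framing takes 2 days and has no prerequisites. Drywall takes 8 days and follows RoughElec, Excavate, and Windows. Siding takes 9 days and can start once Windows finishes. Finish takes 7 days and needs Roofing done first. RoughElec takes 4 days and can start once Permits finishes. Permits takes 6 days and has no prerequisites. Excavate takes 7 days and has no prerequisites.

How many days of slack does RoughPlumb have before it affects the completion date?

Critical path: Excavate→Roofing→Finish = 7+9+7 = 23, so the finish is 23 days.
The longest chain containing RoughPlumb totals 21 days.
Slack of RoughPlumb = 9 − 7 = 2 days.

2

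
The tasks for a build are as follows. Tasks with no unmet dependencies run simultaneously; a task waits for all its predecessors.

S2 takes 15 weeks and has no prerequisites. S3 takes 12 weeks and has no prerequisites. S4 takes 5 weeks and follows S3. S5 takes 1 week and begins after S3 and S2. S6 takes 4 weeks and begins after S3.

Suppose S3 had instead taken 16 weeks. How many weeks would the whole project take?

Actual critical path: S3→S4 = 12+5 = 17 ⇒ 17 weeks.
Since S3 is critical, the +4 change carries straight to that chain (now 21 weeks).
The critical path is still S3→S4; finish is now 21 weeks.

21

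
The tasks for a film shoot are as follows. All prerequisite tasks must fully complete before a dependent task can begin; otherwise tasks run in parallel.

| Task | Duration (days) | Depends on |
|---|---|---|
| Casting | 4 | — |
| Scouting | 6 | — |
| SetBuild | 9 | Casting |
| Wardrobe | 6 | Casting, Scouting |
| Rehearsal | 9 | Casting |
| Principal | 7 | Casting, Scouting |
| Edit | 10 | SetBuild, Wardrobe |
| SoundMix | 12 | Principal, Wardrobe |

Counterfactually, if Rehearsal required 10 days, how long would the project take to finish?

The binding path is Scouting→Principal→SoundMix = 6+7+12 = 25; finish at 25 days.
Rehearsal is off the critical path — its longest chain is 13 days, giving 12 of slack.
That remains the longest chain; total 25 days.

25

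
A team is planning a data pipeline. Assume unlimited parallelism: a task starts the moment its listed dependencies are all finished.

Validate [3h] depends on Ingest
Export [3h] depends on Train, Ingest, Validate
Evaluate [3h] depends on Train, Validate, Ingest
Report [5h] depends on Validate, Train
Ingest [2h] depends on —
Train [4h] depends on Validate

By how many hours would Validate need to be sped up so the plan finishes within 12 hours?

2

Current finish: 14 hours; target: 12.
Validate is on every critical path, so each hour cut from Validate cuts the finish by one (this holds down to a finish of 12).
Need 14 − 12 = 2 hours off Validate → Validate becomes 1 hour, finish becomes 12.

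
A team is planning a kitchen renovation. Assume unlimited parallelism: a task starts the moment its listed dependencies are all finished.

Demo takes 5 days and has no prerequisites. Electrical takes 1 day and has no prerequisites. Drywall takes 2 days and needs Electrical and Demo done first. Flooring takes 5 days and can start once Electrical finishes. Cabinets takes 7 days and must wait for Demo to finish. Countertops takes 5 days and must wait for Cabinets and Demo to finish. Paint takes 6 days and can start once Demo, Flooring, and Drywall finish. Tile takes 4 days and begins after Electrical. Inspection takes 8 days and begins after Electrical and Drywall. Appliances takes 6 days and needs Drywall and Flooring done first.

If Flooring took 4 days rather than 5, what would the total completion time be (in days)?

17

Baseline: Demo→Cabinets→Countertops = 5+7+5 = 17 → 17 days.
Flooring is off the critical path — its longest chain is 12 days, giving 5 of slack.
That remains the longest chain; total 17 days.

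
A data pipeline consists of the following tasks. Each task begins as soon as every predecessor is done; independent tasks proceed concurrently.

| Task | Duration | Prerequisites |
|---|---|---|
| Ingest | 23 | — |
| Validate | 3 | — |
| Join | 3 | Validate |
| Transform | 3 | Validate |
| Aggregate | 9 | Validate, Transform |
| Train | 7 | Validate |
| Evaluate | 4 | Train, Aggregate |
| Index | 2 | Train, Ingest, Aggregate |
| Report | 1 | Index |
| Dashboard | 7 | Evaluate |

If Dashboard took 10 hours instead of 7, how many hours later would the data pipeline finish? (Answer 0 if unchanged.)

3

As given, the longest chain is Validate→Transform→Aggregate→Evaluate→Dashboard = 3+3+9+4+7 = 26, so the finish is 26 hours.
Dashboard lies on that path, so at 10 hours the path becomes 29 hours.
That remains the longest chain; total 29 hours.
Change in finish: 29 − 26 = +3 hours.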